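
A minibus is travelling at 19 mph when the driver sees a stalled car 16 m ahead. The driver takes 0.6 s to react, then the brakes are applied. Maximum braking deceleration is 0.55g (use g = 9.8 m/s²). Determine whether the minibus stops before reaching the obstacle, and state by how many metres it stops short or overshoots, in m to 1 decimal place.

Yes — it stops 4.2 m short of the obstacle

19 mph × 0.44704 = 8.4938 m/s.
a = 0.55 × 9.8 = 5.390 m/s².
Reaction distance = 8.4938 × 0.6 = 5.096 m.
Braking distance = v²/(2a) = 72.145 / 10.780 = 6.692 m.
Total stopping distance = 5.096 + 6.692 = 11.788 m, vs 16 m available — it stops with 16 − 11.788 = 4.212 m to spare.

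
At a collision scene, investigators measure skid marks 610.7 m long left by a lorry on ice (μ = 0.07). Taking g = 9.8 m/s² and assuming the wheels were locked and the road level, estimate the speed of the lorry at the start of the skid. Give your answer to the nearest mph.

Deceleration a = μg = 0.07 × 9.8 = 0.686 m/s².
v = √(2a·d) = √(2 × 0.686 × 610.7) = √837.880 = 28.9462 m/s.
= 28.9462 ÷ 0.44704 = 64.751 mph.

Initial speed ≈ 65 mph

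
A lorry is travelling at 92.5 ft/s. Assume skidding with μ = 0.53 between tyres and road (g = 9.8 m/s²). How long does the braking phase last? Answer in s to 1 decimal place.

92.5 ft/s × 0.3048 = 28.1940 m/s.
a = μg = 0.53 × 9.8 = 5.194 m/s².
Braking time = v/a = 28.1940 / 5.194 = 5.428 s.

Braking time ≈ 5.4 s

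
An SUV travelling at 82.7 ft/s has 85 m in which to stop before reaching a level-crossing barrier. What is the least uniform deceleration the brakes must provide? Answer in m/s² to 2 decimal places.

82.7 ft/s × 0.3048 = 25.2070 m/s.
v² = 2a·d ⇒ a = v²/(2d) = 25.2070² / (2 × 85.000) = 635.393 / 170.000 = 3.7376 m/s².

Required deceleration ≈ 3.74 m/s²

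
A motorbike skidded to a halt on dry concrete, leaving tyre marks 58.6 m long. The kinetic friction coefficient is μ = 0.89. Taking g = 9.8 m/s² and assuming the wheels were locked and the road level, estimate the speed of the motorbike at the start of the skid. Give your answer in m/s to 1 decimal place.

Initial speed ≈ 32.0 m/s

Deceleration a = μg = 0.89 × 9.8 = 8.722 m/s².
v = √(2a·d) = √(2 × 8.722 × 58.6) = √1022.218 = 31.9721 m/s.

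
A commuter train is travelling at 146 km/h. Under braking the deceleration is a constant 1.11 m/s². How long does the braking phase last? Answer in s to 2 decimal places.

Braking time ≈ 36.54 s

146 km/h ÷ 3.6 = 40.5556 m/s.
Braking time = v/a = 40.5556 / 1.110 = 36.537 s.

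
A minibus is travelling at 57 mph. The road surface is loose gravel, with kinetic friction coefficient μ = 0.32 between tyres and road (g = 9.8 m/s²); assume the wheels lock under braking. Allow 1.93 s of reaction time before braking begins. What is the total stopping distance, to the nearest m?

Total stopping distance ≈ 153 m

57 mph × 0.44704 = 25.4813 m/s.
a = μg = 0.32 × 9.8 = 3.136 m/s².
Reaction distance = v·t_r = 25.4813 × 1.93 = 49.179 m.
Braking distance = v²/(2a) = 25.4813² / (2 × 3.136) = 649.297 / 6.272 = 103.523 m.
Total = 49.179 + 103.523 = 152.702 m.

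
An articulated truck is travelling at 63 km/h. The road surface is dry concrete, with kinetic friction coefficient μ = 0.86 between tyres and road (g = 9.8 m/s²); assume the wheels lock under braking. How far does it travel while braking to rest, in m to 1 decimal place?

Braking distance ≈ 18.2 m

63 km/h ÷ 3.6 = 17.5000 m/s.
a = μg = 0.86 × 9.8 = 8.428 m/s².
Braking distance = v²/(2a) = 17.5000² / (2 × 8.428) = 306.250 / 16.856 = 18.169 m.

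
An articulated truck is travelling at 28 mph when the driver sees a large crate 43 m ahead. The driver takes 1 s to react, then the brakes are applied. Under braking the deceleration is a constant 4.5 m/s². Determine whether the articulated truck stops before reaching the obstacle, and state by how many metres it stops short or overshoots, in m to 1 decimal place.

Yes — it stops 13.1 m short of the obstacle

28 mph × 0.44704 = 12.5171 m/s.
Reaction distance = 12.5171 × 1 = 12.517 m.
Braking distance = v²/(2a) = 156.678 / 9.000 = 17.409 m.
Total stopping distance = 12.517 + 17.409 = 29.926 m, vs 43 m available — it stops with 43 − 29.926 = 13.074 m to spare.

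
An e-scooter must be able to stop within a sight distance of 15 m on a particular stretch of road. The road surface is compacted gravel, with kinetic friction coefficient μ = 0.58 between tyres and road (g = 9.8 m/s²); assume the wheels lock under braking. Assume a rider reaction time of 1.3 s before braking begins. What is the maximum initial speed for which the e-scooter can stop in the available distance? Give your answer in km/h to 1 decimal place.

Maximum speed ≈ 27.4 km/h

a = μg = 0.58 × 9.8 = 5.684 m/s².
Stopping distance: v·t_r + v²/(2a) = 15 with t_r = 1.3 s and a = 5.684 m/s².
So v² + 14.778 v − 170.52 = 0.
Positive root: v = −a·t_r + √((a·t_r)² + 2a·d) = −7.389 + √(54.597 + 170.52) = 7.6149 m/s.
7.6149 m/s × 3.6 = 27.414 km/h.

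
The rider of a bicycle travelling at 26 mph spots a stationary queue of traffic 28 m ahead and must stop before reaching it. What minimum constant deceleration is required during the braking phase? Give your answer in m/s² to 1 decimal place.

26 mph × 0.44704 = 11.6230 m/s.
v² = 2a·d ⇒ a = v²/(2d) = 11.6230² / (2 × 28.000) = 135.094 / 56.000 = 2.4124 m/s².

Required deceleration ≈ 2.4 m/s²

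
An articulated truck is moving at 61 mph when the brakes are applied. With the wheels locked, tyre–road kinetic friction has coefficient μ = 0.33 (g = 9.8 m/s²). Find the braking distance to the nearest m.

61 mph × 0.44704 = 27.2694 m/s.
a = μg = 0.33 × 9.8 = 3.234 m/s².
Braking distance = v²/(2a) = 27.2694² / (2 × 3.234) = 743.620 / 6.468 = 114.969 m.

Braking distance ≈ 115 m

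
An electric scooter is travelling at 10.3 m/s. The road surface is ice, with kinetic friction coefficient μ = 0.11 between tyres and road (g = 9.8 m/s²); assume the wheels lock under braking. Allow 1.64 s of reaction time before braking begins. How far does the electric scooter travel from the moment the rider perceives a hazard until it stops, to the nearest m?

a = μg = 0.11 × 9.8 = 1.078 m/s².
Reaction distance = v·t_r = 10.3000 × 1.64 = 16.892 m.
Braking distance = v²/(2a) = 10.3000² / (2 × 1.078) = 106.090 / 2.156 = 49.207 m.
Total = 16.892 + 49.207 = 66.099 m.

Total stopping distance ≈ 66 m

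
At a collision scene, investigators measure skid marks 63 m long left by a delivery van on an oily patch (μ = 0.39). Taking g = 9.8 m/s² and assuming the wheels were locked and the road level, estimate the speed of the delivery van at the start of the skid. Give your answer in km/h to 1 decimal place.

Initial speed ≈ 79.0 km/h

Deceleration a = μg = 0.39 × 9.8 = 3.822 m/s².
v = √(2a·d) = √(2 × 3.822 × 63) = √481.572 = 21.9447 m/s.
= 21.9447 × 3.6 = 79.001 km/h.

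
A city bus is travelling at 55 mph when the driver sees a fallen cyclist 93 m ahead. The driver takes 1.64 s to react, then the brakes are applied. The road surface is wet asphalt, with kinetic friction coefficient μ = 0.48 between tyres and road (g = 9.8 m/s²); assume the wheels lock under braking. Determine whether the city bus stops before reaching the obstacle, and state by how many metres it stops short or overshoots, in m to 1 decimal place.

55 mph × 0.44704 = 24.5872 m/s.
a = μg = 0.48 × 9.8 = 4.704 m/s².
Reaction distance = 24.5872 × 1.64 = 40.323 m.
Braking distance = v²/(2a) = 604.530 / 9.408 = 64.257 m.
Total stopping distance = 40.323 + 64.257 = 104.580 m, vs 93 m available — it cannot stop in time and overshoots by 104.580 − 93 = 11.580 m.

No — it overshoots by 11.6 m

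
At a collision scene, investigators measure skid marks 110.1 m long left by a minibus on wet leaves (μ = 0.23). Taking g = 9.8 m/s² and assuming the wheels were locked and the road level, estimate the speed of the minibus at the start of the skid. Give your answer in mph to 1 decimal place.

Initial speed ≈ 49.8 mph

Deceleration a = μg = 0.23 × 9.8 = 2.254 m/s².
v = √(2a·d) = √(2 × 2.254 × 110.1) = √496.331 = 22.2785 m/s.
= 22.2785 ÷ 0.44704 = 49.836 mph.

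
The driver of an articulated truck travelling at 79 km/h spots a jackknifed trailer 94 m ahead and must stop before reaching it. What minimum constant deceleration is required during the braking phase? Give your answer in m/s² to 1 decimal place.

Required deceleration ≈ 2.6 m/s²

79 km/h ÷ 3.6 = 21.9444 m/s.
v² = 2a·d ⇒ a = v²/(2d) = 21.9444² / (2 × 94.000) = 481.557 / 188.000 = 2.5615 m/s².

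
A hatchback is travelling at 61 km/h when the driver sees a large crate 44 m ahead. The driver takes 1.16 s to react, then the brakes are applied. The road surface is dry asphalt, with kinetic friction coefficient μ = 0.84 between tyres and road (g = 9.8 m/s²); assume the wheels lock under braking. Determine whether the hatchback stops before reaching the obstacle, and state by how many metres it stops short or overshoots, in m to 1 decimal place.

Yes — it stops 6.9 m short of the obstacle

61 km/h ÷ 3.6 = 16.9444 m/s.
a = μg = 0.84 × 9.8 = 8.232 m/s².
Reaction distance = 16.9444 × 1.16 = 19.656 m.
Braking distance = v²/(2a) = 287.113 / 16.464 = 17.439 m.
Total stopping distance = 19.656 + 17.439 = 37.095 m, vs 44 m available — it stops with 44 − 37.095 = 6.905 m to spare.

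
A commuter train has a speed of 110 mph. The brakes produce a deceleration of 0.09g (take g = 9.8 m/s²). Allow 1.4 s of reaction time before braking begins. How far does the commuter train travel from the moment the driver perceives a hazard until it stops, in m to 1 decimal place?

110 mph × 0.44704 = 49.1744 m/s.
a = 0.09 × 9.8 = 0.882 m/s².
Reaction distance = v·t_r = 49.1744 × 1.4 = 68.844 m.
Braking distance = v²/(2a) = 49.1744² / (2 × 0.882) = 2418.122 / 1.764 = 1370.817 m.
Total = 68.844 + 1370.817 = 1439.661 m.

Total stopping distance ≈ 1439.7 m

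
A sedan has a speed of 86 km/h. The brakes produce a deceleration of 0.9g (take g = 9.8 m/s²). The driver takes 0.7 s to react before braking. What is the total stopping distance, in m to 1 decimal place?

86 km/h ÷ 3.6 = 23.8889 m/s.
a = 0.9 × 9.8 = 8.820 m/s².
Reaction distance = v·t_r = 23.8889 × 0.7 = 16.722 m.
Braking distance = v²/(2a) = 23.8889² / (2 × 8.820) = 570.680 / 17.640 = 32.351 m.
Total = 16.722 + 32.351 = 49.073 m.

Total stopping distance ≈ 49.1 m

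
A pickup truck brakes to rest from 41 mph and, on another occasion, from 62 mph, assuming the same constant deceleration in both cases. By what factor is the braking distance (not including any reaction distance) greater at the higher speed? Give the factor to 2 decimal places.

Factor ≈ 2.29

Braking distance d = v²/(2a), so with a fixed, d ∝ v².
Factor = (62/41)² = 1.5122² = 2.2867.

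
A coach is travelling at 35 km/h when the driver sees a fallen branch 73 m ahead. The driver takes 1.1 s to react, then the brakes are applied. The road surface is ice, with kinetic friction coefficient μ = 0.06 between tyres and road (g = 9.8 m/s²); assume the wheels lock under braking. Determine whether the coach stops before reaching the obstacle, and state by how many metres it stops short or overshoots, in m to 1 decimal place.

No — it overshoots by 18.1 m

35 km/h ÷ 3.6 = 9.7222 m/s.
a = μg = 0.06 × 9.8 = 0.588 m/s².
Reaction distance = 9.7222 × 1.1 = 10.694 m.
Braking distance = v²/(2a) = 94.521 / 1.176 = 80.375 m.
Total stopping distance = 10.694 + 80.375 = 91.069 m, vs 73 m available — it cannot stop in time and overshoots by 91.069 − 73 = 18.069 m.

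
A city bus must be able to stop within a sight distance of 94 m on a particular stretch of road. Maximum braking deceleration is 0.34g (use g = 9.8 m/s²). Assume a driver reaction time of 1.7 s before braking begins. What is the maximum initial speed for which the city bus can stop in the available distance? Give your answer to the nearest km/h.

a = 0.34 × 9.8 = 3.332 m/s².
Stopping distance: v·t_r + v²/(2a) = 94 with t_r = 1.7 s and a = 3.332 m/s².
So v² + 11.329 v − 626.42 = 0.
Positive root: v = −a·t_r + √((a·t_r)² + 2a·d) = −5.664 + √(32.081 + 626.42) = 19.9973 m/s.
19.9973 m/s × 3.6 = 71.990 km/h.

Maximum speed ≈ 72 km/h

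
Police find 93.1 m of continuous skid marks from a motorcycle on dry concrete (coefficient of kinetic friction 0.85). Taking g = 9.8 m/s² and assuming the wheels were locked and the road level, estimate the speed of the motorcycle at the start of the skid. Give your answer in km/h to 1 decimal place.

Initial speed ≈ 141.8 km/h

Deceleration a = μg = 0.85 × 9.8 = 8.330 m/s².
v = √(2a·d) = √(2 × 8.330 × 93.1) = √1551.046 = 39.3833 m/s.
= 39.3833 × 3.6 = 141.780 km/h.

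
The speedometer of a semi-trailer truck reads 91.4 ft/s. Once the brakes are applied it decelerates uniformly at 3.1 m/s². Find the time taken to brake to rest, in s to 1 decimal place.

91.4 ft/s × 0.3048 = 27.8587 m/s.
Braking time = v/a = 27.8587 / 3.100 = 8.987 s.

Braking time ≈ 9.0 s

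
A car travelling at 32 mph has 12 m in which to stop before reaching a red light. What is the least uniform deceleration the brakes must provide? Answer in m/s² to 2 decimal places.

32 mph × 0.44704 = 14.3053 m/s.
v² = 2a·d ⇒ a = v²/(2d) = 14.3053² / (2 × 12.000) = 204.642 / 24.000 = 8.5267 m/s².

Required deceleration ≈ 8.53 m/s²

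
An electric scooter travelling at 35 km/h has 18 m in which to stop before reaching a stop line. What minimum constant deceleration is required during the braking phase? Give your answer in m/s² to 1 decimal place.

35 km/h ÷ 3.6 = 9.7222 m/s.
v² = 2a·d ⇒ a = v²/(2d) = 9.7222² / (2 × 18.000) = 94.521 / 36.000 = 2.6256 m/s².

Required deceleration ≈ 2.6 m/s²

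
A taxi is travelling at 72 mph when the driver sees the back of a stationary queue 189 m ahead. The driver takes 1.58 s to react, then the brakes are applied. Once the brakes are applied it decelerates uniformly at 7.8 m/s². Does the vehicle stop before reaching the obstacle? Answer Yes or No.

72 mph × 0.44704 = 32.1869 m/s.
Reaction distance = 32.1869 × 1.58 = 50.855 m.
Braking distance = v²/(2a) = 1035.997 / 15.600 = 66.410 m.
Total stopping distance = 50.855 + 66.410 = 117.265 m, vs 189 m available — it stops with 189 − 117.265 = 71.735 m to spare.

Yes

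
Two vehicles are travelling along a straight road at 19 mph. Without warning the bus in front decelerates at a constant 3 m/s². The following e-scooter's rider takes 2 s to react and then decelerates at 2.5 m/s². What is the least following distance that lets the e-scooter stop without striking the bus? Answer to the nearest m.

19 mph × 0.44704 = 8.4938 m/s.
Leader travels v²/(2a_L) = 72.145 / 6.000 = 12.024 m before stopping.
Follower covers v·t_r = 8.4938 × 2 = 16.988 m while reacting, then v²/(2a_F) = 72.145 / 5.000 = 14.429 m while braking, for a total of 16.988 + 14.429 = 31.417 m.
Since a_F ≤ a_L and the follower starts braking later, the follower is never slower than the leader, so the closest approach is when both have stopped.
Minimum gap = 31.417 − 12.024 = 19.393 m.

Minimum gap ≈ 19 m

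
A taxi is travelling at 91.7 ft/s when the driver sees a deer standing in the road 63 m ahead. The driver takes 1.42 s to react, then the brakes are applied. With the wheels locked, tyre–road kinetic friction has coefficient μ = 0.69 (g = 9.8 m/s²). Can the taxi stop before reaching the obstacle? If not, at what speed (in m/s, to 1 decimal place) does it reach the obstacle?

No — it strikes the obstacle at 21.6 m/s

91.7 ft/s × 0.3048 = 27.9502 m/s.
a = μg = 0.69 × 9.8 = 6.762 m/s².
Reaction distance = 27.9502 × 1.42 = 39.689 m.
Braking distance needed to stop: v²/(2a) = 781.214 / 13.524 = 57.765 m, so total needed = 39.689 + 57.765 = 97.454 m > 63 m — it cannot stop.
Distance remaining when braking begins: 63 − 39.689 = 23.311 m.
v² = v₀² − 2a·d = 781.214 − 2 × 6.762 × 23.311 = 465.956 m²/s².
v = √465.956 = 21.586 m/s.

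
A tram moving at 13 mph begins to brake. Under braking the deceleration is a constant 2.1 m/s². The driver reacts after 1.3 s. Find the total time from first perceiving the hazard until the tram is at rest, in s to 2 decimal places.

Total time ≈ 4.07 s

13 mph × 0.44704 = 5.8115 m/s.
Braking time = v/a = 5.8115 / 2.100 = 2.767 s.
Total = 1.3 + 2.767 = 4.067 s.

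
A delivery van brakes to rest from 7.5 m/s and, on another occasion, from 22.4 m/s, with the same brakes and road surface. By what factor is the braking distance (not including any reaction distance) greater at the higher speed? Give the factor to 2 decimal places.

Braking distance d = v²/(2a), so with a fixed, d ∝ v².
Factor = (22.4/7.5)² = 2.9867² = 8.9204.

Factor ≈ 8.92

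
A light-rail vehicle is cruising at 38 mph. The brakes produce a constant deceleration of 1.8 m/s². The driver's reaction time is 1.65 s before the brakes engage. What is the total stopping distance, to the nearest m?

38 mph × 0.44704 = 16.9875 m/s.
Reaction distance = v·t_r = 16.9875 × 1.65 = 28.029 m.
Braking distance = v²/(2a) = 16.9875² / (2 × 1.800) = 288.575 / 3.600 = 80.160 m.
Total = 28.029 + 80.160 = 108.189 m.

Total stopping distance ≈ 108 m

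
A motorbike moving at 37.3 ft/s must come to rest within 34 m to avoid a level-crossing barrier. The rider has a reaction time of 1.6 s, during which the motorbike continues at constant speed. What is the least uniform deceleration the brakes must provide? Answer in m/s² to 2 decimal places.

Required deceleration ≈ 4.09 m/s²

37.3 ft/s × 0.3048 = 11.3690 m/s.
Distance covered during reaction = 11.3690 × 1.6 = 18.190 m.
Distance available for braking: 34 − 18.190 = 15.810 m.
v² = 2a·d ⇒ a = v²/(2d) = 11.3690² / (2 × 15.810) = 129.254 / 31.620 = 4.0877 m/s².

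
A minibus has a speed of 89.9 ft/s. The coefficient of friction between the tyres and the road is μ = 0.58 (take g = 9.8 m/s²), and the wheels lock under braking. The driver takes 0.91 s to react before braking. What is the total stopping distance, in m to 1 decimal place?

89.9 ft/s × 0.3048 = 27.4015 m/s.
a = μg = 0.58 × 9.8 = 5.684 m/s².
Reaction distance = v·t_r = 27.4015 × 0.91 = 24.935 m.
Braking distance = v²/(2a) = 27.4015² / (2 × 5.684) = 750.842 / 11.368 = 66.049 m.
Total = 24.935 + 66.049 = 90.984 m.

Total stopping distance ≈ 91.0 m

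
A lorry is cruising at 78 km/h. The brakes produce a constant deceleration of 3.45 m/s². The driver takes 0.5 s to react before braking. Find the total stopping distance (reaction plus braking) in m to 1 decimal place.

Total stopping distance ≈ 78.9 m

78 km/h ÷ 3.6 = 21.6667 m/s.
Reaction distance = v·t_r = 21.6667 × 0.5 = 10.833 m.
Braking distance = v²/(2a) = 21.6667² / (2 × 3.450) = 469.446 / 6.900 = 68.036 m.
Total = 10.833 + 68.036 = 78.869 m.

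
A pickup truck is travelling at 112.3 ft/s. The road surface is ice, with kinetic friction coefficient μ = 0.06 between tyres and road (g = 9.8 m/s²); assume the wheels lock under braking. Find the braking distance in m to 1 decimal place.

Braking distance ≈ 996.3 m

112.3 ft/s × 0.3048 = 34.2290 m/s.
a = μg = 0.06 × 9.8 = 0.588 m/s².
Braking distance = v²/(2a) = 34.2290² / (2 × 0.588) = 1171.624 / 1.176 = 996.279 m.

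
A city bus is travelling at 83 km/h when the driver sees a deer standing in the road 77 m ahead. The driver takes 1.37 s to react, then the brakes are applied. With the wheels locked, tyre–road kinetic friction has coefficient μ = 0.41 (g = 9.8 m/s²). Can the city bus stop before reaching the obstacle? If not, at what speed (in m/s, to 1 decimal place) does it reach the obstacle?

83 km/h ÷ 3.6 = 23.0556 m/s.
a = μg = 0.41 × 9.8 = 4.018 m/s².
Reaction distance = 23.0556 × 1.37 = 31.586 m.
Braking distance needed to stop: v²/(2a) = 531.561 / 8.036 = 66.147 m, so total needed = 31.586 + 66.147 = 97.733 m > 77 m — it cannot stop.
Distance remaining when braking begins: 77 − 31.586 = 45.414 m.
v² = v₀² − 2a·d = 531.561 − 2 × 4.018 × 45.414 = 166.614 m²/s².
v = √166.614 = 12.908 m/s.

No — it strikes the obstacle at 12.9 m/s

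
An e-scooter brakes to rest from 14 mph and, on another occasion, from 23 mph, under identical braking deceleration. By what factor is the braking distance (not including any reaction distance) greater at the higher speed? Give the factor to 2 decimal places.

Braking distance d = v²/(2a), so with a fixed, d ∝ v².
Factor = (23/14)² = 1.6429² = 2.6991.

Factor ≈ 2.70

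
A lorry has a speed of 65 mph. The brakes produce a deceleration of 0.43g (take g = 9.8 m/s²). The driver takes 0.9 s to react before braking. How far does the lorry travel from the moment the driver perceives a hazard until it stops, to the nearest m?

65 mph × 0.44704 = 29.0576 m/s.
a = 0.43 × 9.8 = 4.214 m/s².
Reaction distance = v·t_r = 29.0576 × 0.9 = 26.152 m.
Braking distance = v²/(2a) = 29.0576² / (2 × 4.214) = 844.344 / 8.428 = 100.183 m.
Total = 26.152 + 100.183 = 126.335 m.

Total stopping distance ≈ 126 m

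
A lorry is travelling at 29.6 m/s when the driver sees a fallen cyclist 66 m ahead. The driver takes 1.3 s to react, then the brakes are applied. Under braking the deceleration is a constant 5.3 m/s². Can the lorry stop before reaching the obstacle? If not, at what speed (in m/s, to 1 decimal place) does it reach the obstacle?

No — it strikes the obstacle at 24.2 m/s

Reaction distance = 29.6000 × 1.3 = 38.480 m.
Braking distance needed to stop: v²/(2a) = 876.160 / 10.600 = 82.657 m, so total needed = 38.480 + 82.657 = 121.137 m > 66 m — it cannot stop.
Distance remaining when braking begins: 66 − 38.480 = 27.520 m.
v² = v₀² − 2a·d = 876.160 − 2 × 5.300 × 27.520 = 584.448 m²/s².
v = √584.448 = 24.175 m/s.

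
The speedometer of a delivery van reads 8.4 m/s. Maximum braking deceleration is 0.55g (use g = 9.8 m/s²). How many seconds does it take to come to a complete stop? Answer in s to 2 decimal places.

a = 0.55 × 9.8 = 5.390 m/s².
Braking time = v/a = 8.4000 / 5.390 = 1.558 s.

Braking time ≈ 1.56 s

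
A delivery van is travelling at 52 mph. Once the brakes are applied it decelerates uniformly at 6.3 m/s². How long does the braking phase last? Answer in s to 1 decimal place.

Braking time ≈ 3.7 s

52 mph × 0.44704 = 23.2461 m/s.
Braking time = v/a = 23.2461 / 6.300 = 3.690 s.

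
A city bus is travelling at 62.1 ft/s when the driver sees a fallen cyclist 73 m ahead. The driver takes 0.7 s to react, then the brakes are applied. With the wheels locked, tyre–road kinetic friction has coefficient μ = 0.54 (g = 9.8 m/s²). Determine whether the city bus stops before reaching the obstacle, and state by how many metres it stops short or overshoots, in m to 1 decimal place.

62.1 ft/s × 0.3048 = 18.9281 m/s.
a = μg = 0.54 × 9.8 = 5.292 m/s².
Reaction distance = 18.9281 × 0.7 = 13.250 m.
Braking distance = v²/(2a) = 358.273 / 10.584 = 33.850 m.
Total stopping distance = 13.250 + 33.850 = 47.100 m, vs 73 m available — it stops with 73 − 47.100 = 25.900 m to spare.

Yes — it stops 25.9 m short of the obstacle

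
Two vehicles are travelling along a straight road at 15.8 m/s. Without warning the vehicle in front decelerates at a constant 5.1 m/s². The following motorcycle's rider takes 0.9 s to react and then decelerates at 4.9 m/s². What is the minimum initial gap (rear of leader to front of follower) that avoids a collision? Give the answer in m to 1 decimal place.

Minimum gap ≈ 15.2 m

Leader travels v²/(2a_L) = 249.640 / 10.200 = 24.475 m before stopping.
Follower covers v·t_r = 15.8000 × 0.9 = 14.220 m while reacting, then v²/(2a_F) = 249.640 / 9.800 = 25.473 m while braking, for a total of 14.220 + 25.473 = 39.693 m.
Since a_F ≤ a_L and the follower starts braking later, the follower is never slower than the leader, so the closest approach is when both have stopped.
Minimum gap = 39.693 − 24.475 = 15.218 m.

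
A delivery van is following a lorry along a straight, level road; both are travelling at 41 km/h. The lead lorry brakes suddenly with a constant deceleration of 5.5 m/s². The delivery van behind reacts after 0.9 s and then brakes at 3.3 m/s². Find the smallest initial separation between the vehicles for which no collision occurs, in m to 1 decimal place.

41 km/h ÷ 3.6 = 11.3889 m/s.
Leader travels v²/(2a_L) = 129.707 / 11.000 = 11.792 m before stopping.
Follower covers v·t_r = 11.3889 × 0.9 = 10.250 m while reacting, then v²/(2a_F) = 129.707 / 6.600 = 19.653 m while braking, for a total of 10.250 + 19.653 = 29.903 m.
Since a_F ≤ a_L and the follower starts braking later, the follower is never slower than the leader, so the closest approach is when both have stopped.
Minimum gap = 29.903 − 11.792 = 18.111 m.

Minimum gap ≈ 18.1 m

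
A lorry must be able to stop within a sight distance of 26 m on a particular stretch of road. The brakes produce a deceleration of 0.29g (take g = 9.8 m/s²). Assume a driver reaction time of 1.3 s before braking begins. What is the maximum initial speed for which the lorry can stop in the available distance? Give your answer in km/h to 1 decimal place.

a = 0.29 × 9.8 = 2.842 m/s².
Stopping distance: v·t_r + v²/(2a) = 26 with t_r = 1.3 s and a = 2.842 m/s².
So v² + 7.389 v − 147.78 = 0.
Positive root: v = −a·t_r + √((a·t_r)² + 2a·d) = −3.695 + √(13.653 + 147.78) = 9.0106 m/s.
9.0106 m/s × 3.6 = 32.438 km/h.

Maximum speed ≈ 32.4 km/h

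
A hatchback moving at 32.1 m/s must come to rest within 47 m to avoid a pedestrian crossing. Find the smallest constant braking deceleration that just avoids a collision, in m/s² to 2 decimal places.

Required deceleration ≈ 10.96 m/s²

v² = 2a·d ⇒ a = v²/(2d) = 32.1000² / (2 × 47.000) = 1030.410 / 94.000 = 10.9618 m/s².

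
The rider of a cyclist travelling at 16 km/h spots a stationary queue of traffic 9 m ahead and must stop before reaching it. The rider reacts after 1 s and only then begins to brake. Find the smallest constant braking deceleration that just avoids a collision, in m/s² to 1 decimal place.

16 km/h ÷ 3.6 = 4.4444 m/s.
Distance covered during reaction = 4.4444 × 1 = 4.444 m.
Distance available for braking: 9 − 4.444 = 4.556 m.
v² = 2a·d ⇒ a = v²/(2d) = 4.4444² / (2 × 4.556) = 19.753 / 9.112 = 2.1678 m/s².

Required deceleration ≈ 2.2 m/s²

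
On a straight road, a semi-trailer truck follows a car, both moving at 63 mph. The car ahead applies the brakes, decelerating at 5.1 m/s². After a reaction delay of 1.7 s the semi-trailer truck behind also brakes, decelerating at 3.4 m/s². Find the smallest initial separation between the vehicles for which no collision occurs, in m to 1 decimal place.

Minimum gap ≈ 86.8 m

63 mph × 0.44704 = 28.1635 m/s.
Leader travels v²/(2a_L) = 793.183 / 10.200 = 77.763 m before stopping.
Follower covers v·t_r = 28.1635 × 1.7 = 47.878 m while reacting, then v²/(2a_F) = 793.183 / 6.800 = 116.645 m while braking, for a total of 47.878 + 116.645 = 164.523 m.
Since a_F ≤ a_L and the follower starts braking later, the follower is never slower than the leader, so the closest approach is when both have stopped.
Minimum gap = 164.523 − 77.763 = 86.760 m.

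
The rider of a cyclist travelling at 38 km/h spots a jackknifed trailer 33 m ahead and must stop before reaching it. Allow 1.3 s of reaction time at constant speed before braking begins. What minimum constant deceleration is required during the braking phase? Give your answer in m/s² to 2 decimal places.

38 km/h ÷ 3.6 = 10.5556 m/s.
Distance covered during reaction = 10.5556 × 1.3 = 13.722 m.
Distance available for braking: 33 − 13.722 = 19.278 m.
v² = 2a·d ⇒ a = v²/(2d) = 10.5556² / (2 × 19.278) = 111.421 / 38.556 = 2.8898 m/s².

Required deceleration ≈ 2.89 m/s²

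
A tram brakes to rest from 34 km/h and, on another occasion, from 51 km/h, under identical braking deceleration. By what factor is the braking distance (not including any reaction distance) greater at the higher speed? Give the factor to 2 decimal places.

Braking distance d = v²/(2a), so with a fixed, d ∝ v².
Factor = (51/34)² = 1.5000² = 2.2500.

Factor ≈ 2.25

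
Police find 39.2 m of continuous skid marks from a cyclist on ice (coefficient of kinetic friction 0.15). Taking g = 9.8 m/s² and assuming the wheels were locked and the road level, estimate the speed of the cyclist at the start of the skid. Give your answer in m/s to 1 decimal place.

Deceleration a = μg = 0.15 × 9.8 = 1.470 m/s².
v = √(2a·d) = √(2 × 1.470 × 39.2) = √115.248 = 10.7354 m/s.

Initial speed ≈ 10.7 m/s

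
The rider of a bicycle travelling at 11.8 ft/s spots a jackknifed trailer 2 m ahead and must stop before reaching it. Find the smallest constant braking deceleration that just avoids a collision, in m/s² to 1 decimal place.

11.8 ft/s × 0.3048 = 3.5966 m/s.
v² = 2a·d ⇒ a = v²/(2d) = 3.5966² / (2 × 2.000) = 12.936 / 4.000 = 3.2340 m/s².

Required deceleration ≈ 3.2 m/s²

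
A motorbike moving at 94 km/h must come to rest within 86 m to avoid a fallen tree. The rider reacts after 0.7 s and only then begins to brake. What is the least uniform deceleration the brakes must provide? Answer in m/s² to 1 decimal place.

94 km/h ÷ 3.6 = 26.1111 m/s.
Distance covered during reaction = 26.1111 × 0.7 = 18.278 m.
Distance available for braking: 86 − 18.278 = 67.722 m.
v² = 2a·d ⇒ a = v²/(2d) = 26.1111² / (2 × 67.722) = 681.790 / 135.444 = 5.0337 m/s².

Required deceleration ≈ 5.0 m/s²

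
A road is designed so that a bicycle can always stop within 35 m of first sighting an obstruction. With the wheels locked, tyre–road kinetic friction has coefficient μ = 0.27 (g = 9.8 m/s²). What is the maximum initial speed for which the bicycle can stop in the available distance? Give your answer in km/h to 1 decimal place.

a = μg = 0.27 × 9.8 = 2.646 m/s².
v²/(2a) = d ⇒ v = √(2 × 2.646 × 35) = √185.22 = 13.6096 m/s.
13.6096 m/s × 3.6 = 48.995 km/h.

Maximum speed ≈ 49.0 km/h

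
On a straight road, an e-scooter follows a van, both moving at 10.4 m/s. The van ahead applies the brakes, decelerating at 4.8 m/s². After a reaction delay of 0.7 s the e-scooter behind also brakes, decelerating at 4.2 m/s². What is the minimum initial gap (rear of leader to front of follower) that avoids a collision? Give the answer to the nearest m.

Leader travels v²/(2a_L) = 108.160 / 9.600 = 11.267 m before stopping.
Follower covers v·t_r = 10.4000 × 0.7 = 7.280 m while reacting, then v²/(2a_F) = 108.160 / 8.400 = 12.876 m while braking, for a total of 7.280 + 12.876 = 20.156 m.
Since a_F ≤ a_L and the follower starts braking later, the follower is never slower than the leader, so the closest approach is when both have stopped.
Minimum gap = 20.156 − 11.267 = 8.889 m.

Minimum gap ≈ 9 m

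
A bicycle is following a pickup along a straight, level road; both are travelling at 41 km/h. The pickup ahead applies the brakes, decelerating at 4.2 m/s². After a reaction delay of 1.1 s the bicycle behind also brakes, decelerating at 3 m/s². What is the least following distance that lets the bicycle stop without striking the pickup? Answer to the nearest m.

Minimum gap ≈ 19 m

41 km/h ÷ 3.6 = 11.3889 m/s.
Leader travels v²/(2a_L) = 129.707 / 8.400 = 15.441 m before stopping.
Follower covers v·t_r = 11.3889 × 1.1 = 12.528 m while reacting, then v²/(2a_F) = 129.707 / 6.000 = 21.618 m while braking, for a total of 12.528 + 21.618 = 34.146 m.
Since a_F ≤ a_L and the follower starts braking later, the follower is never slower than the leader, so the closest approach is when both have stopped.
Minimum gap = 34.146 − 15.441 = 18.705 m.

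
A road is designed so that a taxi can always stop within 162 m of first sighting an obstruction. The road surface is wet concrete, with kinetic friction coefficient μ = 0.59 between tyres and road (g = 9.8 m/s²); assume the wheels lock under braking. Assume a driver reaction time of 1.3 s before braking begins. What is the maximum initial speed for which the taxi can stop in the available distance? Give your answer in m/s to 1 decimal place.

Maximum speed ≈ 36.4 m/s

a = μg = 0.59 × 9.8 = 5.782 m/s².
Stopping distance: v·t_r + v²/(2a) = 162 with t_r = 1.3 s and a = 5.782 m/s².
So v² + 15.033 v − 1873.37 = 0.
Positive root: v = −a·t_r + √((a·t_r)² + 2a·d) = −7.517 + √(56.505 + 1873.37) = 36.4133 m/s.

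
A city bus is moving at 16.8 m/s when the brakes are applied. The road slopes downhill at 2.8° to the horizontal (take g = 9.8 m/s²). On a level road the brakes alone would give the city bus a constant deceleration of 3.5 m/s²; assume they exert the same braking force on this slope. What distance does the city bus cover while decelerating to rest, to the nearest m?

Gravity along the downhill slope reduces the braking deceleration: a_eff = 3.500 − 9.8·sin 2.8° = 3.500 − 0.479 = 3.021 m/s².
Braking distance = v²/(2a) = 16.8000² / (2 × 3.021) = 282.240 / 6.042 = 46.713 m.

Braking distance ≈ 47 m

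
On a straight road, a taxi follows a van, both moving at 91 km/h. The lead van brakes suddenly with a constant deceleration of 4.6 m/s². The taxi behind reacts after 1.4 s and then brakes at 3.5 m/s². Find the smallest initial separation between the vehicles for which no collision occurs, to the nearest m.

Minimum gap ≈ 57 m

91 km/h ÷ 3.6 = 25.2778 m/s.
Leader travels v²/(2a_L) = 638.967 / 9.200 = 69.453 m before stopping.
Follower covers v·t_r = 25.2778 × 1.4 = 35.389 m while reacting, then v²/(2a_F) = 638.967 / 7.000 = 91.281 m while braking, for a total of 35.389 + 91.281 = 126.670 m.
Since a_F ≤ a_L and the follower starts braking later, the follower is never slower than the leader, so the closest approach is when both have stopped.
Minimum gap = 126.670 − 69.453 = 57.217 m.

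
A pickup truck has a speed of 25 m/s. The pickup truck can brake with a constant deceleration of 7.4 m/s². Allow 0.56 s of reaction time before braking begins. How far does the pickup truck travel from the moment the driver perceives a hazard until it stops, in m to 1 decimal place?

Total stopping distance ≈ 56.2 m

Reaction distance = v·t_r = 25.0000 × 0.56 = 14.000 m.
Braking distance = v²/(2a) = 25.0000² / (2 × 7.400) = 625.000 / 14.800 = 42.230 m.
Total = 14.000 + 42.230 = 56.230 m.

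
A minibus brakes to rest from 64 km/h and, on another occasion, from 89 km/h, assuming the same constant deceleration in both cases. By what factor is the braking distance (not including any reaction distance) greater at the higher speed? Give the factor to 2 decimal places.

Braking distance d = v²/(2a), so with a fixed, d ∝ v².
Factor = (89/64)² = 1.3906² = 1.9338.

Factor ≈ 1.93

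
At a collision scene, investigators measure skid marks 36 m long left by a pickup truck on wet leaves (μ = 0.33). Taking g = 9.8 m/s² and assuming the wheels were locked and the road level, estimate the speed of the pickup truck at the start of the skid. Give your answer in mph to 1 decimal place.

Deceleration a = μg = 0.33 × 9.8 = 3.234 m/s².
v = √(2a·d) = √(2 × 3.234 × 36) = √232.848 = 15.2594 m/s.
= 15.2594 ÷ 0.44704 = 34.134 mph.

Initial speed ≈ 34.1 mph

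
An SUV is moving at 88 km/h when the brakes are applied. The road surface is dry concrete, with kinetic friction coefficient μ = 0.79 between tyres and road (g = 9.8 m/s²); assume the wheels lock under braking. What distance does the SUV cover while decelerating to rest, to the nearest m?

Braking distance ≈ 39 m

88 km/h ÷ 3.6 = 24.4444 m/s.
a = μg = 0.79 × 9.8 = 7.742 m/s².
Braking distance = v²/(2a) = 24.4444² / (2 × 7.742) = 597.529 / 15.484 = 38.590 m.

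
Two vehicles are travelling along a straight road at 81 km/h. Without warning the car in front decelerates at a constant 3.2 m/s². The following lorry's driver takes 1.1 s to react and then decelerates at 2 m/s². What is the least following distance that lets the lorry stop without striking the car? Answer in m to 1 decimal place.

81 km/h ÷ 3.6 = 22.5000 m/s.
Leader travels v²/(2a_L) = 506.250 / 6.400 = 79.102 m before stopping.
Follower covers v·t_r = 22.5000 × 1.1 = 24.750 m while reacting, then v²/(2a_F) = 506.250 / 4.000 = 126.562 m while braking, for a total of 24.750 + 126.562 = 151.312 m.
Since a_F ≤ a_L and the follower starts braking later, the follower is never slower than the leader, so the closest approach is when both have stopped.
Minimum gap = 151.312 − 79.102 = 72.210 m.

Minimum gap ≈ 72.2 m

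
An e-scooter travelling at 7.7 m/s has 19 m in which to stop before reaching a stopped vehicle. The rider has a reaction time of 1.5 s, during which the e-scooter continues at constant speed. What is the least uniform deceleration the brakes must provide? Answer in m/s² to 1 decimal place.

Required deceleration ≈ 4.0 m/s²

Distance covered during reaction = 7.7000 × 1.5 = 11.550 m.
Distance available for braking: 19 − 11.550 = 7.450 m.
v² = 2a·d ⇒ a = v²/(2d) = 7.7000² / (2 × 7.450) = 59.290 / 14.900 = 3.9792 m/s².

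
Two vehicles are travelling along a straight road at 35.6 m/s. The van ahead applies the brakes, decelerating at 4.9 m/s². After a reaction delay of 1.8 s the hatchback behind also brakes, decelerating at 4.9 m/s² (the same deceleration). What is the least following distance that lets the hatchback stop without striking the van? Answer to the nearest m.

Leader travels v²/(2a_L) = 1267.360 / 9.800 = 129.322 m before stopping.
Follower covers v·t_r = 35.6000 × 1.8 = 64.080 m while reacting, then v²/(2a_F) = 1267.360 / 9.800 = 129.322 m while braking, for a total of 64.080 + 129.322 = 193.402 m.
Since a_F ≤ a_L and the follower starts braking later, the follower is never slower than the leader, so the closest approach is when both have stopped.
Minimum gap = 193.402 − 129.322 = 64.080 m.

Minimum gap ≈ 64 m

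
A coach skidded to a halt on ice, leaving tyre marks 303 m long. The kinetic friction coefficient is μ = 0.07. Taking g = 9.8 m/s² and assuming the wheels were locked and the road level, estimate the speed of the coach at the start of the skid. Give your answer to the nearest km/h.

Initial speed ≈ 73 km/h

Deceleration a = μg = 0.07 × 9.8 = 0.686 m/s².
v = √(2a·d) = √(2 × 0.686 × 303) = √415.716 = 20.3891 m/s.
= 20.3891 × 3.6 = 73.401 km/h.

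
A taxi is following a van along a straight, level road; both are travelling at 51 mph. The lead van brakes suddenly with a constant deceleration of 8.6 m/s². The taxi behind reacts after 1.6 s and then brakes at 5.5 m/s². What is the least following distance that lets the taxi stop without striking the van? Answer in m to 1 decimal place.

51 mph × 0.44704 = 22.7990 m/s.
Leader travels v²/(2a_L) = 519.794 / 17.200 = 30.221 m before stopping.
Follower covers v·t_r = 22.7990 × 1.6 = 36.478 m while reacting, then v²/(2a_F) = 519.794 / 11.000 = 47.254 m while braking, for a total of 36.478 + 47.254 = 83.732 m.
Since a_F ≤ a_L and the follower starts braking later, the follower is never slower than the leader, so the closest approach is when both have stopped.
Minimum gap = 83.732 − 30.221 = 53.511 m.

Minimum gap ≈ 53.5 m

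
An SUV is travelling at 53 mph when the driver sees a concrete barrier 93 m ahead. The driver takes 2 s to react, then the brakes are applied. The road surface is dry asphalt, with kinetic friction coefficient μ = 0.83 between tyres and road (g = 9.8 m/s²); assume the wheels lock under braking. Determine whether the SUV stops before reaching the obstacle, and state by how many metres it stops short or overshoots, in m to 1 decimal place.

53 mph × 0.44704 = 23.6931 m/s.
a = μg = 0.83 × 9.8 = 8.134 m/s².
Reaction distance = 23.6931 × 2 = 47.386 m.
Braking distance = v²/(2a) = 561.363 / 16.268 = 34.507 m.
Total stopping distance = 47.386 + 34.507 = 81.893 m, vs 93 m available — it stops with 93 − 81.893 = 11.107 m to spare.

Yes — it stops 11.1 m short of the obstacle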